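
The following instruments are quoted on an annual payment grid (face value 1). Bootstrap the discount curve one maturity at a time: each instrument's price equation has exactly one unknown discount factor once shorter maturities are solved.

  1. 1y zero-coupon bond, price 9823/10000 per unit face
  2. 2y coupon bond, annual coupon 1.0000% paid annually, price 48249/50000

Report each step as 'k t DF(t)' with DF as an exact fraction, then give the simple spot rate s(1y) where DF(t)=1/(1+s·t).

step 1 [1y] zero: DF = P = 9823/10000 ≈ 0.982300
step 2 [2y] bond c/1=1/100: DF=(48249/50000 − 1/100·(0.982300))/(1+1/100) = 9457/10000 ≈ 0.945700

1 1 9823/10000
2 2 9457/10000
s(1y) = (1/(9823/10000) − 1)/(1) = 177/9823 ≈ 1.8019%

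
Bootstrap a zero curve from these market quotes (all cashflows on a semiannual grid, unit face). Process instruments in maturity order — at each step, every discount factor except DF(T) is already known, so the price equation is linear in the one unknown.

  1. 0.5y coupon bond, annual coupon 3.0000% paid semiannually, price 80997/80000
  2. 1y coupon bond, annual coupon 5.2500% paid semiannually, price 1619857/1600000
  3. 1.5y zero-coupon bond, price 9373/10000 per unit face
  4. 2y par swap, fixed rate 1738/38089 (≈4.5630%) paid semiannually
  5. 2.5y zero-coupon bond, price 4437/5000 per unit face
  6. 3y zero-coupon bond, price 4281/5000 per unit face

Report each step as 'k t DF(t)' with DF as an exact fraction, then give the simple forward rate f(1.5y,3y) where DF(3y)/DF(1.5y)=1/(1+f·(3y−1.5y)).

step 1 [0.5y] bond c/2=3/200: DF=(80997/80000 − 3/200·(0))/(1+3/200) = 399/400 ≈ 0.997500
step 2 [1y] bond c/2=21/800: DF=(1619857/1600000 − 21/800·(0.997500))/(1+21/800) = 961/1000 ≈ 0.961000
step 3 [1.5y] zero: DF = P = 9373/10000 ≈ 0.937300
step 4 [2y] swap r/2=869/38089: DF=(1 − 869/38089·(0.997500+0.961000+0.937300))/(1+869/38089) = 9131/10000 ≈ 0.913100
step 5 [2.5y] zero: DF = P = 4437/5000 ≈ 0.887400
step 6 [3y] zero: DF = P = 4281/5000 ≈ 0.856200

1 1/2 399/400
2 1 961/1000
3 3/2 9373/10000
4 2 9131/10000
5 5/2 4437/5000
6 3 4281/5000
f(1.5y,3y) = ((9373/10000)/(4281/5000) − 1)/(3/2) = 811/12843 ≈ 6.3147%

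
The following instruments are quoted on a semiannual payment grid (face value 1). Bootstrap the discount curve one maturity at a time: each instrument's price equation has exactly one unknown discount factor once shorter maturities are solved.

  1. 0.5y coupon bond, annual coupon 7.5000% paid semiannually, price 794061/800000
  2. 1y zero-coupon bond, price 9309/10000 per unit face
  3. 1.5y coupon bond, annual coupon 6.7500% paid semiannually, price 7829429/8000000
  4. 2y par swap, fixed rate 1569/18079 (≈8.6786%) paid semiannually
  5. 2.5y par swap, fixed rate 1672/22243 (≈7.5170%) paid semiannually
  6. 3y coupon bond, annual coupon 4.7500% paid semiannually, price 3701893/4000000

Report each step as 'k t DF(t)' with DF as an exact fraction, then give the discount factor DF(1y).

step 1 [0.5y] bond c/2=3/80: DF=(794061/800000 − 3/80·(0))/(1+3/80) = 9567/10000 ≈ 0.956700
step 2 [1y] zero: DF = P = 9309/10000 ≈ 0.930900
step 3 [1.5y] bond c/2=27/800: DF=(7829429/8000000 − 27/800·(0.956700+0.930900))/(1+27/800) = 8851/10000 ≈ 0.885100
step 4 [2y] swap r/2=1569/36158: DF=(1 − 1569/36158·(0.956700+0.930900+0.885100))/(1+1569/36158) = 8431/10000 ≈ 0.843100
step 5 [2.5y] swap r/2=836/22243: DF=(1 − 836/22243·(0.956700+0.930900+0.885100+0.843100))/(1+836/22243) = 1041/1250 ≈ 0.832800
step 6 [3y] bond c/2=19/800: DF=(3701893/4000000 − 19/800·(0.956700+0.930900+0.885100+0.843100+0.832800))/(1+19/800) = 1001/1250 ≈ 0.800800

1 1/2 9567/10000
2 1 9309/10000
3 3/2 8851/10000
4 2 8431/10000
5 5/2 1041/1250
6 3 1001/1250
DF(1y) = 9309/10000 ≈ 0.930900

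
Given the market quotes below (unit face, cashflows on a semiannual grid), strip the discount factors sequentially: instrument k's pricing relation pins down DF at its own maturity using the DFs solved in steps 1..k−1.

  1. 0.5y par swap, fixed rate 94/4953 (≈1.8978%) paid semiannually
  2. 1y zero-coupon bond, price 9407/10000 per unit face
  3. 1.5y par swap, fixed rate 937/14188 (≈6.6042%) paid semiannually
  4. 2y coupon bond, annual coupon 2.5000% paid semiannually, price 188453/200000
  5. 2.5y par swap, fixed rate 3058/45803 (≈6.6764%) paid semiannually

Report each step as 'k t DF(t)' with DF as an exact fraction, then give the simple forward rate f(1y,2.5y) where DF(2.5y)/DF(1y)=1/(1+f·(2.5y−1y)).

1 1/2 4953/5000
2 1 9407/10000
3 3/2 9063/10000
4 2 2239/2500
5 5/2 8471/10000
f(1y,2.5y) = ((9407/10000)/(8471/10000) − 1)/(3/2) = 624/8471 ≈ 7.3663%

step 1 [0.5y] swap r/2=47/4953: DF=(1 − 47/4953·(0))/(1+47/4953) = 4953/5000 ≈ 0.990600
step 2 [1y] zero: DF = P = 9407/10000 ≈ 0.940700
step 3 [1.5y] swap r/2=937/28376: DF=(1 − 937/28376·(0.990600+0.940700))/(1+937/28376) = 9063/10000 ≈ 0.906300
step 4 [2y] bond c/2=1/80: DF=(188453/200000 − 1/80·(0.990600+0.940700+0.906300))/(1+1/80) = 2239/2500 ≈ 0.895600
step 5 [2.5y] swap r/2=1529/45803: DF=(1 − 1529/45803·(0.990600+0.940700+0.906300+0.895600))/(1+1529/45803) = 8471/10000 ≈ 0.847100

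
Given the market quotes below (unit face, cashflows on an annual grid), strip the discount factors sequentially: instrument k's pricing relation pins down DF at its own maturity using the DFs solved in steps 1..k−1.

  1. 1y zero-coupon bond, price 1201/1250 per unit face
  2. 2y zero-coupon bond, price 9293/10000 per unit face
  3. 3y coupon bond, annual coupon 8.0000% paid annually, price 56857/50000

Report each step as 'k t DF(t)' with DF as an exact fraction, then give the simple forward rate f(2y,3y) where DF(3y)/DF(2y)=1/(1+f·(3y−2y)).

1 1 1201/1250
2 2 9293/10000
3 3 9129/10000
f(2y,3y) = ((9293/10000)/(9129/10000) − 1)/(1) = 164/9129 ≈ 1.7965%

step 1 [1y] zero: DF = P = 1201/1250 ≈ 0.960800
step 2 [2y] zero: DF = P = 9293/10000 ≈ 0.929300
step 3 [3y] bond c/1=2/25: DF=(56857/50000 − 2/25·(0.960800+0.929300))/(1+2/25) = 9129/10000 ≈ 0.912900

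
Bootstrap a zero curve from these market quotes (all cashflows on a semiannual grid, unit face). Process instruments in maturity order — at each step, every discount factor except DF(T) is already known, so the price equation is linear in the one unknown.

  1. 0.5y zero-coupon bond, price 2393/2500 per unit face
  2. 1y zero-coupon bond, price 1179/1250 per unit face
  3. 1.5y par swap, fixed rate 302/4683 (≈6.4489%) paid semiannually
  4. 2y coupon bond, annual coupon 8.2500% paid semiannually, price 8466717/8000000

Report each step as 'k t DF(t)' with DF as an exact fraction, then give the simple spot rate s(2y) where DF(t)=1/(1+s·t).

step 1 [0.5y] zero: DF = P = 2393/2500 ≈ 0.957200
step 2 [1y] zero: DF = P = 1179/1250 ≈ 0.943200
step 3 [1.5y] swap r/2=151/4683: DF=(1 − 151/4683·(0.957200+0.943200))/(1+151/4683) = 4547/5000 ≈ 0.909400
step 4 [2y] bond c/2=33/800: DF=(8466717/8000000 − 33/800·(0.957200+0.943200+0.909400))/(1+33/800) = 9051/10000 ≈ 0.905100

1 1/2 2393/2500
2 1 1179/1250
3 3/2 4547/5000
4 2 9051/10000
s(2y) = (1/(9051/10000) − 1)/(2) = 949/18102 ≈ 5.2425%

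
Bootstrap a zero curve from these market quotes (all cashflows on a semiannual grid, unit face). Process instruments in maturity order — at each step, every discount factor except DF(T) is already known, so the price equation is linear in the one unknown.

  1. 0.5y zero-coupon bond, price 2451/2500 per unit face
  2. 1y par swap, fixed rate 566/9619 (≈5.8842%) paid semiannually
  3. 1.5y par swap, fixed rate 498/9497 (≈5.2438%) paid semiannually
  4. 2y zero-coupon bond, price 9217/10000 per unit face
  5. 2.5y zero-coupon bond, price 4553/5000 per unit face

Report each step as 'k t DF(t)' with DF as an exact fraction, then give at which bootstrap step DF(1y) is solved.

1 1/2 2451/2500
2 1 4717/5000
3 3/2 9253/10000
4 2 9217/10000
5 5/2 4553/5000
DF(1y) is solved at step 2

step 1 [0.5y] zero: DF = P = 2451/2500 ≈ 0.980400
step 2 [1y] swap r/2=283/9619: DF=(1 − 283/9619·(0.980400))/(1+283/9619) = 4717/5000 ≈ 0.943400
step 3 [1.5y] swap r/2=249/9497: DF=(1 − 249/9497·(0.980400+0.943400))/(1+249/9497) = 9253/10000 ≈ 0.925300
step 4 [2y] zero: DF = P = 9217/10000 ≈ 0.921700
step 5 [2.5y] zero: DF = P = 4553/5000 ≈ 0.910600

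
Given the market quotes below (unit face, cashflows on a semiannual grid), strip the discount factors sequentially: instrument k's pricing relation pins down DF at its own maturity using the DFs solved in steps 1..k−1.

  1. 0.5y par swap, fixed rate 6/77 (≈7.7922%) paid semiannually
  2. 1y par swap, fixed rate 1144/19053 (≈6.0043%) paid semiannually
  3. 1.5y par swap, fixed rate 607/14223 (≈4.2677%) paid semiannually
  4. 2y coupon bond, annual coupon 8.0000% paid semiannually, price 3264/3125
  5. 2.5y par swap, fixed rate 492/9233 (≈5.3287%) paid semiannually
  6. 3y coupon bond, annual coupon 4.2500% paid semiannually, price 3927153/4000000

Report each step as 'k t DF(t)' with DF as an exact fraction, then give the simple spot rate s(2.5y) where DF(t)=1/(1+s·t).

step 1 [0.5y] swap r/2=3/77: DF=(1 − 3/77·(0))/(1+3/77) = 77/80 ≈ 0.962500
step 2 [1y] swap r/2=572/19053: DF=(1 − 572/19053·(0.962500))/(1+572/19053) = 2357/2500 ≈ 0.942800
step 3 [1.5y] swap r/2=607/28446: DF=(1 − 607/28446·(0.962500+0.942800))/(1+607/28446) = 9393/10000 ≈ 0.939300
step 4 [2y] bond c/2=1/25: DF=(3264/3125 − 1/25·(0.962500+0.942800+0.939300))/(1+1/25) = 8949/10000 ≈ 0.894900
step 5 [2.5y] swap r/2=246/9233: DF=(1 − 246/9233·(0.962500+0.942800+0.939300+0.894900))/(1+246/9233) = 877/1000 ≈ 0.877000
step 6 [3y] bond c/2=17/800: DF=(3927153/4000000 − 17/800·(0.962500+0.942800+0.939300+0.894900+0.877000))/(1+17/800) = 8653/10000 ≈ 0.865300

1 1/2 77/80
2 1 2357/2500
3 3/2 9393/10000
4 2 8949/10000
5 5/2 877/1000
6 3 8653/10000
s(2.5y) = (1/(877/1000) − 1)/(5/2) = 246/4385 ≈ 5.6100%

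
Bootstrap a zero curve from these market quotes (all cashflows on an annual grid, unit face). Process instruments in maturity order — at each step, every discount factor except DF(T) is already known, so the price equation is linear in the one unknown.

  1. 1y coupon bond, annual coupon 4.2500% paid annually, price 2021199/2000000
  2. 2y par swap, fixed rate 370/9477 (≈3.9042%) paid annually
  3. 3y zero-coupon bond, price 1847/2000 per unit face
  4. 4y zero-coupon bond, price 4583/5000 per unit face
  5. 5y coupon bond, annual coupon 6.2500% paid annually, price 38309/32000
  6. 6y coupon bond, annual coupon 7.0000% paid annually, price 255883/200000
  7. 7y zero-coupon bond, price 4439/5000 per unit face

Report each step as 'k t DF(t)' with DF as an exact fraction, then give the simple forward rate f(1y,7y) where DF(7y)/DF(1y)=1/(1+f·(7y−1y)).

step 1 [1y] bond c/1=17/400: DF=(2021199/2000000 − 17/400·(0))/(1+17/400) = 4847/5000 ≈ 0.969400
step 2 [2y] swap r/1=370/9477: DF=(1 − 370/9477·(0.969400))/(1+370/9477) = 463/500 ≈ 0.926000
step 3 [3y] zero: DF = P = 1847/2000 ≈ 0.923500
step 4 [4y] zero: DF = P = 4583/5000 ≈ 0.916600
step 5 [5y] bond c/1=1/16: DF=(38309/32000 − 1/16·(0.969400+0.926000+0.923500+0.916600))/(1+1/16) = 907/1000 ≈ 0.907000
step 6 [6y] bond c/1=7/100: DF=(255883/200000 − 7/100·(0.969400+0.926000+0.923500+0.916600+0.907000))/(1+7/100) = 223/250 ≈ 0.892000
step 7 [7y] zero: DF = P = 4439/5000 ≈ 0.887800

1 1 4847/5000
2 2 463/500
3 3 1847/2000
4 4 4583/5000
5 5 907/1000
6 6 223/250
7 7 4439/5000
f(1y,7y) = ((4847/5000)/(4439/5000) − 1)/(6) = 68/4439 ≈ 1.5319%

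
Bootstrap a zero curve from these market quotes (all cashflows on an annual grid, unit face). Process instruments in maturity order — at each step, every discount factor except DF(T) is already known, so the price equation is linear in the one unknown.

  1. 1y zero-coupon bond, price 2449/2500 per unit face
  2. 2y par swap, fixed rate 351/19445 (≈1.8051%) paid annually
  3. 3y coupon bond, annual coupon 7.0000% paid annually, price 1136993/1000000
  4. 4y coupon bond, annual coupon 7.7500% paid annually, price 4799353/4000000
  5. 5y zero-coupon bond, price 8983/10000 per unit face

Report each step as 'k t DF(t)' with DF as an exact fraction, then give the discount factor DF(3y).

step 1 [1y] zero: DF = P = 2449/2500 ≈ 0.979600
step 2 [2y] swap r/1=351/19445: DF=(1 − 351/19445·(0.979600))/(1+351/19445) = 9649/10000 ≈ 0.964900
step 3 [3y] bond c/1=7/100: DF=(1136993/1000000 − 7/100·(0.979600+0.964900))/(1+7/100) = 4677/5000 ≈ 0.935400
step 4 [4y] bond c/1=31/400: DF=(4799353/4000000 − 31/400·(0.979600+0.964900+0.935400))/(1+31/400) = 1133/1250 ≈ 0.906400
step 5 [5y] zero: DF = P = 8983/10000 ≈ 0.898300

1 1 2449/2500
2 2 9649/10000
3 3 4677/5000
4 4 1133/1250
5 5 8983/10000
DF(3y) = 4677/5000 ≈ 0.935400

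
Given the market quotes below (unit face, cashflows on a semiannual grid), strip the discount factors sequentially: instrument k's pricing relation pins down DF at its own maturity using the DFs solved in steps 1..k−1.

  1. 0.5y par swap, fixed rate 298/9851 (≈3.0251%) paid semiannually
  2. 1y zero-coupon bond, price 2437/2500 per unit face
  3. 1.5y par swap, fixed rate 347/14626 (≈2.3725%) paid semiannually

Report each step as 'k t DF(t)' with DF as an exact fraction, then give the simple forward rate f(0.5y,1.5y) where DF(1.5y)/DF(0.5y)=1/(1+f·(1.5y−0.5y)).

1 1/2 9851/10000
2 1 2437/2500
3 3/2 9653/10000
f(0.5y,1.5y) = ((9851/10000)/(9653/10000) − 1)/(1) = 198/9653 ≈ 2.0512%

step 1 [0.5y] swap r/2=149/9851: DF=(1 − 149/9851·(0))/(1+149/9851) = 9851/10000 ≈ 0.985100
step 2 [1y] zero: DF = P = 2437/2500 ≈ 0.974800
step 3 [1.5y] swap r/2=347/29252: DF=(1 − 347/29252·(0.985100+0.974800))/(1+347/29252) = 9653/10000 ≈ 0.965300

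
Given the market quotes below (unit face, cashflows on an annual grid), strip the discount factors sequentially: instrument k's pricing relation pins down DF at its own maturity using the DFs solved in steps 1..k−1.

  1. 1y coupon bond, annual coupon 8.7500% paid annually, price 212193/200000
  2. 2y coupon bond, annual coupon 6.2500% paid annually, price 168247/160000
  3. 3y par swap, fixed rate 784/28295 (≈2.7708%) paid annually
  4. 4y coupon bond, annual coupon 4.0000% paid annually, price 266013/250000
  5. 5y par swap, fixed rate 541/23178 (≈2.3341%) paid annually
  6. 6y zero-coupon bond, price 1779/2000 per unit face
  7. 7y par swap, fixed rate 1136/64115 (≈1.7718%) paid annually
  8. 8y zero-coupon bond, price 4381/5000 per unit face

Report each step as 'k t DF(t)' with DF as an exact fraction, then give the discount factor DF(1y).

step 1 [1y] bond c/1=7/80: DF=(212193/200000 − 7/80·(0))/(1+7/80) = 2439/2500 ≈ 0.975600
step 2 [2y] bond c/1=1/16: DF=(168247/160000 − 1/16·(0.975600))/(1+1/16) = 9323/10000 ≈ 0.932300
step 3 [3y] swap r/1=784/28295: DF=(1 − 784/28295·(0.975600+0.932300))/(1+784/28295) = 576/625 ≈ 0.921600
step 4 [4y] bond c/1=1/25: DF=(266013/250000 − 1/25·(0.975600+0.932300+0.921600))/(1+1/25) = 9143/10000 ≈ 0.914300
step 5 [5y] swap r/1=541/23178: DF=(1 − 541/23178·(0.975600+0.932300+0.921600+0.914300))/(1+541/23178) = 4459/5000 ≈ 0.891800
step 6 [6y] zero: DF = P = 1779/2000 ≈ 0.889500
step 7 [7y] swap r/1=1136/64115: DF=(1 − 1136/64115·(0.975600+0.932300+0.921600+0.914300+0.891800+0.889500))/(1+1136/64115) = 554/625 ≈ 0.886400
step 8 [8y] zero: DF = P = 4381/5000 ≈ 0.876200

1 1 2439/2500
2 2 9323/10000
3 3 576/625
4 4 9143/10000
5 5 4459/5000
6 6 1779/2000
7 7 554/625
8 8 4381/5000
DF(1y) = 2439/2500 ≈ 0.975600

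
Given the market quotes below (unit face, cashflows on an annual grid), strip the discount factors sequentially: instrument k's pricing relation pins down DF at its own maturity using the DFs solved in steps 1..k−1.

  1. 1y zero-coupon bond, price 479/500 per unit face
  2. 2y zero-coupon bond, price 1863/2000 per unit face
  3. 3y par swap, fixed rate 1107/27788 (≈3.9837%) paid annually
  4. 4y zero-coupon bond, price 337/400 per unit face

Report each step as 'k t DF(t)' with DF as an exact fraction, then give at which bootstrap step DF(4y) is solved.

1 1 479/500
2 2 1863/2000
3 3 8893/10000
4 4 337/400
DF(4y) is solved at step 4

step 1 [1y] zero: DF = P = 479/500 ≈ 0.958000
step 2 [2y] zero: DF = P = 1863/2000 ≈ 0.931500
step 3 [3y] swap r/1=1107/27788: DF=(1 − 1107/27788·(0.958000+0.931500))/(1+1107/27788) = 8893/10000 ≈ 0.889300
step 4 [4y] zero: DF = P = 337/400 ≈ 0.842500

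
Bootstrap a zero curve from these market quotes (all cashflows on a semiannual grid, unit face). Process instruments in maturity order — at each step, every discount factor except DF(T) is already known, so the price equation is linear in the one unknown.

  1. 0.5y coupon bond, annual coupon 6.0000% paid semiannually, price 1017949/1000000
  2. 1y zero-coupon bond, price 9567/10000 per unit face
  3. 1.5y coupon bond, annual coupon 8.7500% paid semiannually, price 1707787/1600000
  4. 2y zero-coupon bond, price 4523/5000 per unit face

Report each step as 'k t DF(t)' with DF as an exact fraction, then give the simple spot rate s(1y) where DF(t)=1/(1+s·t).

step 1 [0.5y] bond c/2=3/100: DF=(1017949/1000000 − 3/100·(0))/(1+3/100) = 9883/10000 ≈ 0.988300
step 2 [1y] zero: DF = P = 9567/10000 ≈ 0.956700
step 3 [1.5y] bond c/2=7/160: DF=(1707787/1600000 − 7/160·(0.988300+0.956700))/(1+7/160) = 9411/10000 ≈ 0.941100
step 4 [2y] zero: DF = P = 4523/5000 ≈ 0.904600

1 1/2 9883/10000
2 1 9567/10000
3 3/2 9411/10000
4 2 4523/5000
s(1y) = (1/(9567/10000) − 1)/(1) = 433/9567 ≈ 4.5260%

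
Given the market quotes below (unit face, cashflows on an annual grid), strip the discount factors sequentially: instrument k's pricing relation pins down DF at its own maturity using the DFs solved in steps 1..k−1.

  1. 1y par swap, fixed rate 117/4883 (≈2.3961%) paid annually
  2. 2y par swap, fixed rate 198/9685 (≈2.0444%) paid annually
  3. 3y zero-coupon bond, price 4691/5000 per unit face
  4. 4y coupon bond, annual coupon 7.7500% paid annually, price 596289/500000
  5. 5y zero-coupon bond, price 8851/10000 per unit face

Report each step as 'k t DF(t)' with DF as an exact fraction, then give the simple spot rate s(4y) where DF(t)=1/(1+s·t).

step 1 [1y] swap r/1=117/4883: DF=(1 − 117/4883·(0))/(1+117/4883) = 4883/5000 ≈ 0.976600
step 2 [2y] swap r/1=198/9685: DF=(1 − 198/9685·(0.976600))/(1+198/9685) = 2401/2500 ≈ 0.960400
step 3 [3y] zero: DF = P = 4691/5000 ≈ 0.938200
step 4 [4y] bond c/1=31/400: DF=(596289/500000 − 31/400·(0.976600+0.960400+0.938200))/(1+31/400) = 9/10 ≈ 0.900000
step 5 [5y] zero: DF = P = 8851/10000 ≈ 0.885100

1 1 4883/5000
2 2 2401/2500
3 3 4691/5000
4 4 9/10
5 5 8851/10000
s(4y) = (1/(9/10) − 1)/(4) = 1/36 ≈ 2.7778%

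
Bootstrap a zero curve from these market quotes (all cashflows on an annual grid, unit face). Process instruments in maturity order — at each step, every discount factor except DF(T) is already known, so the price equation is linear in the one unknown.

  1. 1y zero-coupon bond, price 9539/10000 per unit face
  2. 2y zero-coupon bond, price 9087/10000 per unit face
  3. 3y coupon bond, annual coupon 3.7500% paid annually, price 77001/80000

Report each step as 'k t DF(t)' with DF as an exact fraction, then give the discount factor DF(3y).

1 1 9539/10000
2 2 9087/10000
3 3 2151/2500
DF(3y) = 2151/2500 ≈ 0.860400

step 1 [1y] zero: DF = P = 9539/10000 ≈ 0.953900
step 2 [2y] zero: DF = P = 9087/10000 ≈ 0.908700
step 3 [3y] bond c/1=3/80: DF=(77001/80000 − 3/80·(0.953900+0.908700))/(1+3/80) = 2151/2500 ≈ 0.860400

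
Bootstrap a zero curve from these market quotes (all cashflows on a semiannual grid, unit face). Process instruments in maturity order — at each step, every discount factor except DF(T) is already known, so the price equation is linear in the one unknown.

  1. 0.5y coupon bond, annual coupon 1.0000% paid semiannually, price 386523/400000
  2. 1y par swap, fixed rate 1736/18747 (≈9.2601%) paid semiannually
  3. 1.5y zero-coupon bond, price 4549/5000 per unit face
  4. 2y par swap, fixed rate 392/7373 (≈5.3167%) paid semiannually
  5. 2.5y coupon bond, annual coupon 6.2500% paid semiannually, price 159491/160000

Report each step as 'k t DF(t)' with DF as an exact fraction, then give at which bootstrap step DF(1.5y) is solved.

step 1 [0.5y] bond c/2=1/200: DF=(386523/400000 − 1/200·(0))/(1+1/200) = 1923/2000 ≈ 0.961500
step 2 [1y] swap r/2=868/18747: DF=(1 − 868/18747·(0.961500))/(1+868/18747) = 2283/2500 ≈ 0.913200
step 3 [1.5y] zero: DF = P = 4549/5000 ≈ 0.909800
step 4 [2y] swap r/2=196/7373: DF=(1 − 196/7373·(0.961500+0.913200+0.909800))/(1+196/7373) = 451/500 ≈ 0.902000
step 5 [2.5y] bond c/2=1/32: DF=(159491/160000 − 1/32·(0.961500+0.913200+0.909800+0.902000))/(1+1/32) = 8549/10000 ≈ 0.854900

1 1/2 1923/2000
2 1 2283/2500
3 3/2 4549/5000
4 2 451/500
5 5/2 8549/10000
DF(1.5y) is solved at step 3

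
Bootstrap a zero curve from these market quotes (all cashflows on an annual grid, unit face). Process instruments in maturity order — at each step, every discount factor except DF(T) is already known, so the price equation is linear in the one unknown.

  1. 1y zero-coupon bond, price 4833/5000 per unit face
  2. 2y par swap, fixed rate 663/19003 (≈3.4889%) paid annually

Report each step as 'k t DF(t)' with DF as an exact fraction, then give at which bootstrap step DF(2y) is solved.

1 1 4833/5000
2 2 9337/10000
DF(2y) is solved at step 2

step 1 [1y] zero: DF = P = 4833/5000 ≈ 0.966600
step 2 [2y] swap r/1=663/19003: DF=(1 − 663/19003·(0.966600))/(1+663/19003) = 9337/10000 ≈ 0.933700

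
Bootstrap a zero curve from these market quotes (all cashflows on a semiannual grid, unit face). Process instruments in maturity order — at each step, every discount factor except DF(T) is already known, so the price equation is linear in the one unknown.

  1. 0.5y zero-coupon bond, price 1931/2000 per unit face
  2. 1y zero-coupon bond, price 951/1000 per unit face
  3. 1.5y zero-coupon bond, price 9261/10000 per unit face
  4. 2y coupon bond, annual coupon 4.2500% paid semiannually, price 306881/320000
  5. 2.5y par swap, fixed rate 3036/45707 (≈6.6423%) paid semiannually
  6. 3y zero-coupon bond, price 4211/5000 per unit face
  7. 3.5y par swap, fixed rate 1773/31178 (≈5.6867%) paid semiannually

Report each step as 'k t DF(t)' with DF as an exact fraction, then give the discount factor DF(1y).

step 1 [0.5y] zero: DF = P = 1931/2000 ≈ 0.965500
step 2 [1y] zero: DF = P = 951/1000 ≈ 0.951000
step 3 [1.5y] zero: DF = P = 9261/10000 ≈ 0.926100
step 4 [2y] bond c/2=17/800: DF=(306881/320000 − 17/800·(0.965500+0.951000+0.926100))/(1+17/800) = 8799/10000 ≈ 0.879900
step 5 [2.5y] swap r/2=1518/45707: DF=(1 − 1518/45707·(0.965500+0.951000+0.926100+0.879900))/(1+1518/45707) = 4241/5000 ≈ 0.848200
step 6 [3y] zero: DF = P = 4211/5000 ≈ 0.842200
step 7 [3.5y] swap r/2=1773/62356: DF=(1 − 1773/62356·(0.965500+0.951000+0.926100+0.879900+0.848200+0.842200))/(1+1773/62356) = 8227/10000 ≈ 0.822700

1 1/2 1931/2000
2 1 951/1000
3 3/2 9261/10000
4 2 8799/10000
5 5/2 4241/5000
6 3 4211/5000
7 7/2 8227/10000
DF(1y) = 951/1000 ≈ 0.951000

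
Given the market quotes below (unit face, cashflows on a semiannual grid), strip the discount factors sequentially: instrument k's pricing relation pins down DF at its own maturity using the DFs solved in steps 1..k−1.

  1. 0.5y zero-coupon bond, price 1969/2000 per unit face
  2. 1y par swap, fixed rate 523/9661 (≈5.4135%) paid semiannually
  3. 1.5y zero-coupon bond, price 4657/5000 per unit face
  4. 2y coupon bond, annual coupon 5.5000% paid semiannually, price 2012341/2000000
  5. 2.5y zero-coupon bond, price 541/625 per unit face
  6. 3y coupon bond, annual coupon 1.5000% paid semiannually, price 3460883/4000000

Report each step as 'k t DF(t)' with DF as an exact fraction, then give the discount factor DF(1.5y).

1 1/2 1969/2000
2 1 9477/10000
3 3/2 4657/5000
4 2 4513/5000
5 5/2 541/625
6 3 8243/10000
DF(1.5y) = 4657/5000 ≈ 0.931400

step 1 [0.5y] zero: DF = P = 1969/2000 ≈ 0.984500
step 2 [1y] swap r/2=523/19322: DF=(1 − 523/19322·(0.984500))/(1+523/19322) = 9477/10000 ≈ 0.947700
step 3 [1.5y] zero: DF = P = 4657/5000 ≈ 0.931400
step 4 [2y] bond c/2=11/400: DF=(2012341/2000000 − 11/400·(0.984500+0.947700+0.931400))/(1+11/400) = 4513/5000 ≈ 0.902600
step 5 [2.5y] zero: DF = P = 541/625 ≈ 0.865600
step 6 [3y] bond c/2=3/400: DF=(3460883/4000000 − 3/400·(0.984500+0.947700+0.931400+0.902600+0.865600))/(1+3/400) = 8243/10000 ≈ 0.824300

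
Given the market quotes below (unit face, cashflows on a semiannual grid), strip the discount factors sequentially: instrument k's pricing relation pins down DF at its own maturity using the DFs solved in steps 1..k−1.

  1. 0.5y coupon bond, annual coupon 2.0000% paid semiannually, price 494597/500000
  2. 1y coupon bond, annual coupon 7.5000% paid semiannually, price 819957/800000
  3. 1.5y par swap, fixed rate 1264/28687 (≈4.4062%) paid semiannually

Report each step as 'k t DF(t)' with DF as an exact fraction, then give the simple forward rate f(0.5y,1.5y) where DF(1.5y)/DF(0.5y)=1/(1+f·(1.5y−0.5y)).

step 1 [0.5y] bond c/2=1/100: DF=(494597/500000 − 1/100·(0))/(1+1/100) = 4897/5000 ≈ 0.979400
step 2 [1y] bond c/2=3/80: DF=(819957/800000 − 3/80·(0.979400))/(1+3/80) = 381/400 ≈ 0.952500
step 3 [1.5y] swap r/2=632/28687: DF=(1 − 632/28687·(0.979400+0.952500))/(1+632/28687) = 1171/1250 ≈ 0.936800

1 1/2 4897/5000
2 1 381/400
3 3/2 1171/1250
f(0.5y,1.5y) = ((4897/5000)/(1171/1250) − 1)/(1) = 213/4684 ≈ 4.5474%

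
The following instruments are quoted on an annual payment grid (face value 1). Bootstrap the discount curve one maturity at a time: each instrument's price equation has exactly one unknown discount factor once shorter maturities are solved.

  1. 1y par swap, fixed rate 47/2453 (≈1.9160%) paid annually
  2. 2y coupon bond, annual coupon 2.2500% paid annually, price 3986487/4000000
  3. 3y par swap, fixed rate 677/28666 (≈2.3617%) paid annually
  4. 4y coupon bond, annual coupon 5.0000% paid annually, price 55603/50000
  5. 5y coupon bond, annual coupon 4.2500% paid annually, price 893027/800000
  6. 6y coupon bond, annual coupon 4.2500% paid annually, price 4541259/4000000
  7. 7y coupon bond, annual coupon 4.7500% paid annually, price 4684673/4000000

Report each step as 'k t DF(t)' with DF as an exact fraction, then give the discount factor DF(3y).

step 1 [1y] swap r/1=47/2453: DF=(1 − 47/2453·(0))/(1+47/2453) = 2453/2500 ≈ 0.981200
step 2 [2y] bond c/1=9/400: DF=(3986487/4000000 − 9/400·(0.981200))/(1+9/400) = 9531/10000 ≈ 0.953100
step 3 [3y] swap r/1=677/28666: DF=(1 − 677/28666·(0.981200+0.953100))/(1+677/28666) = 9323/10000 ≈ 0.932300
step 4 [4y] bond c/1=1/20: DF=(55603/50000 − 1/20·(0.981200+0.953100+0.932300))/(1+1/20) = 4613/5000 ≈ 0.922600
step 5 [5y] bond c/1=17/400: DF=(893027/800000 − 17/400·(0.981200+0.953100+0.932300+0.922600))/(1+17/400) = 9163/10000 ≈ 0.916300
step 6 [6y] bond c/1=17/400: DF=(4541259/4000000 − 17/400·(0.981200+0.953100+0.932300+0.922600+0.916300))/(1+17/400) = 2243/2500 ≈ 0.897200
step 7 [7y] bond c/1=19/400: DF=(4684673/4000000 − 19/400·(0.981200+0.953100+0.932300+0.922600+0.916300+0.897200))/(1+19/400) = 108/125 ≈ 0.864000

1 1 2453/2500
2 2 9531/10000
3 3 9323/10000
4 4 4613/5000
5 5 9163/10000
6 6 2243/2500
7 7 108/125
DF(3y) = 9323/10000 ≈ 0.932300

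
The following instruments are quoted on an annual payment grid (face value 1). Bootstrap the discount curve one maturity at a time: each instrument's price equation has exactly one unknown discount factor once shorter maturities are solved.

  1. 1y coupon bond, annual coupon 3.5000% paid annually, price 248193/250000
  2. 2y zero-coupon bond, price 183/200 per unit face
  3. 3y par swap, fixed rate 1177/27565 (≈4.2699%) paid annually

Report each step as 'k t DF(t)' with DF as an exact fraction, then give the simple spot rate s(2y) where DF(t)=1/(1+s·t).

step 1 [1y] bond c/1=7/200: DF=(248193/250000 − 7/200·(0))/(1+7/200) = 1199/1250 ≈ 0.959200
step 2 [2y] zero: DF = P = 183/200 ≈ 0.915000
step 3 [3y] swap r/1=1177/27565: DF=(1 − 1177/27565·(0.959200+0.915000))/(1+1177/27565) = 8823/10000 ≈ 0.882300

1 1 1199/1250
2 2 183/200
3 3 8823/10000
s(2y) = (1/(183/200) − 1)/(2) = 17/366 ≈ 4.6448%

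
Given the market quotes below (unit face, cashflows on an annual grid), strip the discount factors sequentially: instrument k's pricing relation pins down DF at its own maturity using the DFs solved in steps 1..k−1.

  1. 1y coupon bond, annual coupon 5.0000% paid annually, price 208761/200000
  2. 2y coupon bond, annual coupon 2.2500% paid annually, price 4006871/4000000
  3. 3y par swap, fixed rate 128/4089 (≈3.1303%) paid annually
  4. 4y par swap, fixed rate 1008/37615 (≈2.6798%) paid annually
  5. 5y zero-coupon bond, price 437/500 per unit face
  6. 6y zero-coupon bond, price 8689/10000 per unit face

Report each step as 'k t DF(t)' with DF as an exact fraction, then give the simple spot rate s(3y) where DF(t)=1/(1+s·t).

step 1 [1y] bond c/1=1/20: DF=(208761/200000 − 1/20·(0))/(1+1/20) = 9941/10000 ≈ 0.994100
step 2 [2y] bond c/1=9/400: DF=(4006871/4000000 − 9/400·(0.994100))/(1+9/400) = 4789/5000 ≈ 0.957800
step 3 [3y] swap r/1=128/4089: DF=(1 − 128/4089·(0.994100+0.957800))/(1+128/4089) = 569/625 ≈ 0.910400
step 4 [4y] swap r/1=1008/37615: DF=(1 − 1008/37615·(0.994100+0.957800+0.910400))/(1+1008/37615) = 562/625 ≈ 0.899200
step 5 [5y] zero: DF = P = 437/500 ≈ 0.874000
step 6 [6y] zero: DF = P = 8689/10000 ≈ 0.868900

1 1 9941/10000
2 2 4789/5000
3 3 569/625
4 4 562/625
5 5 437/500
6 6 8689/10000
s(3y) = (1/(569/625) − 1)/(3) = 56/1707 ≈ 3.2806%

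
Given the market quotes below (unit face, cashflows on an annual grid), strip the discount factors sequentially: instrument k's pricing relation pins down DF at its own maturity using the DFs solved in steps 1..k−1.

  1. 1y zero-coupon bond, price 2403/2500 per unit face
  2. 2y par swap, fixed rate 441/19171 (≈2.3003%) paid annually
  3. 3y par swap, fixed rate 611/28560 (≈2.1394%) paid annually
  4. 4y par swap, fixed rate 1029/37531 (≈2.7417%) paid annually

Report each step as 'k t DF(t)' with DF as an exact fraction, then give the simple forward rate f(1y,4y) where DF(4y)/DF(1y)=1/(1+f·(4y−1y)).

1 1 2403/2500
2 2 9559/10000
3 3 9389/10000
4 4 8971/10000
f(1y,4y) = ((2403/2500)/(8971/10000) − 1)/(3) = 641/26913 ≈ 2.3817%

step 1 [1y] zero: DF = P = 2403/2500 ≈ 0.961200
step 2 [2y] swap r/1=441/19171: DF=(1 − 441/19171·(0.961200))/(1+441/19171) = 9559/10000 ≈ 0.955900
step 3 [3y] swap r/1=611/28560: DF=(1 − 611/28560·(0.961200+0.955900))/(1+611/28560) = 9389/10000 ≈ 0.938900
step 4 [4y] swap r/1=1029/37531: DF=(1 − 1029/37531·(0.961200+0.955900+0.938900))/(1+1029/37531) = 8971/10000 ≈ 0.897100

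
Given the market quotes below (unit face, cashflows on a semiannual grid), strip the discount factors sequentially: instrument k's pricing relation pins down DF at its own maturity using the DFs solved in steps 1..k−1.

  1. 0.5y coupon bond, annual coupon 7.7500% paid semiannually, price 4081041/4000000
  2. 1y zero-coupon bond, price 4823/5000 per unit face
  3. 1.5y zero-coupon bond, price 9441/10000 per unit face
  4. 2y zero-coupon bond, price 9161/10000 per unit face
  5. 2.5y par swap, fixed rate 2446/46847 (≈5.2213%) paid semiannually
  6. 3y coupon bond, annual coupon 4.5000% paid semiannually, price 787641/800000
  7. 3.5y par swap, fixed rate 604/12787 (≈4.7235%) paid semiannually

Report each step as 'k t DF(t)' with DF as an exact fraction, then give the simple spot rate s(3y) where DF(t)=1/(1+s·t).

step 1 [0.5y] bond c/2=31/800: DF=(4081041/4000000 − 31/800·(0))/(1+31/800) = 4911/5000 ≈ 0.982200
step 2 [1y] zero: DF = P = 4823/5000 ≈ 0.964600
step 3 [1.5y] zero: DF = P = 9441/10000 ≈ 0.944100
step 4 [2y] zero: DF = P = 9161/10000 ≈ 0.916100
step 5 [2.5y] swap r/2=1223/46847: DF=(1 − 1223/46847·(0.982200+0.964600+0.944100+0.916100))/(1+1223/46847) = 8777/10000 ≈ 0.877700
step 6 [3y] bond c/2=9/400: DF=(787641/800000 − 9/400·(0.982200+0.964600+0.944100+0.916100+0.877700))/(1+9/400) = 4299/5000 ≈ 0.859800
step 7 [3.5y] swap r/2=302/12787: DF=(1 − 302/12787·(0.982200+0.964600+0.944100+0.916100+0.877700+0.859800))/(1+302/12787) = 849/1000 ≈ 0.849000

1 1/2 4911/5000
2 1 4823/5000
3 3/2 9441/10000
4 2 9161/10000
5 5/2 8777/10000
6 3 4299/5000
7 7/2 849/1000
s(3y) = (1/(4299/5000) − 1)/(3) = 701/12897 ≈ 5.4354%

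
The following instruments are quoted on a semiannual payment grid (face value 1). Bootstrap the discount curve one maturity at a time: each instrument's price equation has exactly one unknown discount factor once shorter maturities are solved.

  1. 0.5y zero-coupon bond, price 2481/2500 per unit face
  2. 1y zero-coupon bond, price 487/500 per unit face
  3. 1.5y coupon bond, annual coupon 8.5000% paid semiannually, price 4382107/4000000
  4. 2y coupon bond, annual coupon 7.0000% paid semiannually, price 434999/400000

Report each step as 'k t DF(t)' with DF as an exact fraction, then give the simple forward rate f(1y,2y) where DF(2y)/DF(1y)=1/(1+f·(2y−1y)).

1 1/2 2481/2500
2 1 487/500
3 3/2 9707/10000
4 2 4757/5000
f(1y,2y) = ((487/500)/(4757/5000) − 1)/(1) = 113/4757 ≈ 2.3754%

step 1 [0.5y] zero: DF = P = 2481/2500 ≈ 0.992400
step 2 [1y] zero: DF = P = 487/500 ≈ 0.974000
step 3 [1.5y] bond c/2=17/400: DF=(4382107/4000000 − 17/400·(0.992400+0.974000))/(1+17/400) = 9707/10000 ≈ 0.970700
step 4 [2y] bond c/2=7/200: DF=(434999/400000 − 7/200·(0.992400+0.974000+0.970700))/(1+7/200) = 4757/5000 ≈ 0.951400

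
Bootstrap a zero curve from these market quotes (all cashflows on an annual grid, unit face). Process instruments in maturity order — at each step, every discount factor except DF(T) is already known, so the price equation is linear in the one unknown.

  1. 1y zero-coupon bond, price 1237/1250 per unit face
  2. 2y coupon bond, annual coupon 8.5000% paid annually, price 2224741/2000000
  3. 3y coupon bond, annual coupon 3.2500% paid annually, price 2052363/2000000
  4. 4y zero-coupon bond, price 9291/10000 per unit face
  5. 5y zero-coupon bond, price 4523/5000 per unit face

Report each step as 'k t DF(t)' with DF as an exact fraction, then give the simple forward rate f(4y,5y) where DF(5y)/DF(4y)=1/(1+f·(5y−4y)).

step 1 [1y] zero: DF = P = 1237/1250 ≈ 0.989600
step 2 [2y] bond c/1=17/200: DF=(2224741/2000000 − 17/200·(0.989600))/(1+17/200) = 9477/10000 ≈ 0.947700
step 3 [3y] bond c/1=13/400: DF=(2052363/2000000 − 13/400·(0.989600+0.947700))/(1+13/400) = 9329/10000 ≈ 0.932900
step 4 [4y] zero: DF = P = 9291/10000 ≈ 0.929100
step 5 [5y] zero: DF = P = 4523/5000 ≈ 0.904600

1 1 1237/1250
2 2 9477/10000
3 3 9329/10000
4 4 9291/10000
5 5 4523/5000
f(4y,5y) = ((9291/10000)/(4523/5000) − 1)/(1) = 245/9046 ≈ 2.7084%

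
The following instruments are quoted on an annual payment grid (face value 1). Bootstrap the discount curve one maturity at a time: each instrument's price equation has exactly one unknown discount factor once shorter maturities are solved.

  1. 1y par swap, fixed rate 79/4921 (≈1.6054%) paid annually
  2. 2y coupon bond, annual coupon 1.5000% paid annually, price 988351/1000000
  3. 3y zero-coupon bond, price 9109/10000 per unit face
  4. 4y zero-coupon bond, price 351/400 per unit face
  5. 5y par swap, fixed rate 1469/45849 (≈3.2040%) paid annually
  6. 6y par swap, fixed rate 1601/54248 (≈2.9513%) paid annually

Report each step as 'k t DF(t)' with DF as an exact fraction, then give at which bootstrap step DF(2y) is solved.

1 1 4921/5000
2 2 1199/1250
3 3 9109/10000
4 4 351/400
5 5 8531/10000
6 6 8399/10000
DF(2y) is solved at step 2

step 1 [1y] swap r/1=79/4921: DF=(1 − 79/4921·(0))/(1+79/4921) = 4921/5000 ≈ 0.984200
step 2 [2y] bond c/1=3/200: DF=(988351/1000000 − 3/200·(0.984200))/(1+3/200) = 1199/1250 ≈ 0.959200
step 3 [3y] zero: DF = P = 9109/10000 ≈ 0.910900
step 4 [4y] zero: DF = P = 351/400 ≈ 0.877500
step 5 [5y] swap r/1=1469/45849: DF=(1 − 1469/45849·(0.984200+0.959200+0.910900+0.877500))/(1+1469/45849) = 8531/10000 ≈ 0.853100
step 6 [6y] swap r/1=1601/54248: DF=(1 − 1601/54248·(0.984200+0.959200+0.910900+0.877500+0.853100))/(1+1601/54248) = 8399/10000 ≈ 0.839900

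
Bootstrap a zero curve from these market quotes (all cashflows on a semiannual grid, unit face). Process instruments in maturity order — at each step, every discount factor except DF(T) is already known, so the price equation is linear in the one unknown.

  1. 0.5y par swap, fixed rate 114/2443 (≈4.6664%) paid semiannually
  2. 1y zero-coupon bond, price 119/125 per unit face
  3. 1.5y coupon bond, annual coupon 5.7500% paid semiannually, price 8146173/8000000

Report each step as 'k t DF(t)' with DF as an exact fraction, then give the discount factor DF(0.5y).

step 1 [0.5y] swap r/2=57/2443: DF=(1 − 57/2443·(0))/(1+57/2443) = 2443/2500 ≈ 0.977200
step 2 [1y] zero: DF = P = 119/125 ≈ 0.952000
step 3 [1.5y] bond c/2=23/800: DF=(8146173/8000000 − 23/800·(0.977200+0.952000))/(1+23/800) = 9359/10000 ≈ 0.935900

1 1/2 2443/2500
2 1 119/125
3 3/2 9359/10000
DF(0.5y) = 2443/2500 ≈ 0.977200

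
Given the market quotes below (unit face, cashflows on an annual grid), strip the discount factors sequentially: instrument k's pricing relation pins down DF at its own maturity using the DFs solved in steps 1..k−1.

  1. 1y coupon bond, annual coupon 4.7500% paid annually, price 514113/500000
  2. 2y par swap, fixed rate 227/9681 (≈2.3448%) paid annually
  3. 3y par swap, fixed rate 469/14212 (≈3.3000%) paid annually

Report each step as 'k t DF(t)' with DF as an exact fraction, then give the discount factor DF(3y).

1 1 1227/1250
2 2 4773/5000
3 3 4531/5000
DF(3y) = 4531/5000 ≈ 0.906200

step 1 [1y] bond c/1=19/400: DF=(514113/500000 − 19/400·(0))/(1+19/400) = 1227/1250 ≈ 0.981600
step 2 [2y] swap r/1=227/9681: DF=(1 − 227/9681·(0.981600))/(1+227/9681) = 4773/5000 ≈ 0.954600
step 3 [3y] swap r/1=469/14212: DF=(1 − 469/14212·(0.981600+0.954600))/(1+469/14212) = 4531/5000 ≈ 0.906200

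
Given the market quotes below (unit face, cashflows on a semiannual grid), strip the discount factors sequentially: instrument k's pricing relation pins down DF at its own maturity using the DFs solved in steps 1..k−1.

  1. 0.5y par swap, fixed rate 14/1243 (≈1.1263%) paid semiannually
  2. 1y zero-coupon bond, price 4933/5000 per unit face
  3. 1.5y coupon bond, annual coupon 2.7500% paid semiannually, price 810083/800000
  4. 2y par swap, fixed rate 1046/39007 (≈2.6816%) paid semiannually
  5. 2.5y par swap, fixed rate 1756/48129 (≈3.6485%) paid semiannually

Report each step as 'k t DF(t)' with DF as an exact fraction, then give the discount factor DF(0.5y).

step 1 [0.5y] swap r/2=7/1243: DF=(1 − 7/1243·(0))/(1+7/1243) = 1243/1250 ≈ 0.994400
step 2 [1y] zero: DF = P = 4933/5000 ≈ 0.986600
step 3 [1.5y] bond c/2=11/800: DF=(810083/800000 − 11/800·(0.994400+0.986600))/(1+11/800) = 243/250 ≈ 0.972000
step 4 [2y] swap r/2=523/39007: DF=(1 − 523/39007·(0.994400+0.986600+0.972000))/(1+523/39007) = 9477/10000 ≈ 0.947700
step 5 [2.5y] swap r/2=878/48129: DF=(1 − 878/48129·(0.994400+0.986600+0.972000+0.947700))/(1+878/48129) = 4561/5000 ≈ 0.912200

1 1/2 1243/1250
2 1 4933/5000
3 3/2 243/250
4 2 9477/10000
5 5/2 4561/5000
DF(0.5y) = 1243/1250 ≈ 0.994400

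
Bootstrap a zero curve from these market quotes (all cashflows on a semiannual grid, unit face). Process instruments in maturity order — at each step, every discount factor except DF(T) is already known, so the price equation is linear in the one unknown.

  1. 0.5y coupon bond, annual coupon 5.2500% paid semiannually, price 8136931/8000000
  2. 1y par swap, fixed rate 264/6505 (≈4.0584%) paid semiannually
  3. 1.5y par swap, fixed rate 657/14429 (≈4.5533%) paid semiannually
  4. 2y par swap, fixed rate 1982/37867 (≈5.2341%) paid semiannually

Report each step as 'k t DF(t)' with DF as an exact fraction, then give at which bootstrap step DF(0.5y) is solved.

step 1 [0.5y] bond c/2=21/800: DF=(8136931/8000000 − 21/800·(0))/(1+21/800) = 9911/10000 ≈ 0.991100
step 2 [1y] swap r/2=132/6505: DF=(1 − 132/6505·(0.991100))/(1+132/6505) = 2401/2500 ≈ 0.960400
step 3 [1.5y] swap r/2=657/28858: DF=(1 − 657/28858·(0.991100+0.960400))/(1+657/28858) = 9343/10000 ≈ 0.934300
step 4 [2y] swap r/2=991/37867: DF=(1 − 991/37867·(0.991100+0.960400+0.934300))/(1+991/37867) = 9009/10000 ≈ 0.900900

1 1/2 9911/10000
2 1 2401/2500
3 3/2 9343/10000
4 2 9009/10000
DF(0.5y) is solved at step 1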